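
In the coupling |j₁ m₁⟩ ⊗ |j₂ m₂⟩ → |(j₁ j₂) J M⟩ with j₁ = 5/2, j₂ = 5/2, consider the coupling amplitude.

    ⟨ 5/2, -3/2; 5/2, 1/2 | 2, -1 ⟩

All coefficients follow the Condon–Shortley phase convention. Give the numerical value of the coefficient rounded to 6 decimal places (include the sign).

+0.377964  (= +√(1/7))

j₁+j₂−J=3  J+j₁−j₂=2  J−j₁+j₂=2  j₁+j₂+J+1=8
(j₁±m₁, j₂±m₂, J±M) = (1,4,3,2,1,3)
P² = 36/7
sum k=2..3:
  [2] +1/4 = 1/4
  [3] −1/12 = -1/12
S = 1/6
C² = P²·S² = 1/7 ; C = +0.377964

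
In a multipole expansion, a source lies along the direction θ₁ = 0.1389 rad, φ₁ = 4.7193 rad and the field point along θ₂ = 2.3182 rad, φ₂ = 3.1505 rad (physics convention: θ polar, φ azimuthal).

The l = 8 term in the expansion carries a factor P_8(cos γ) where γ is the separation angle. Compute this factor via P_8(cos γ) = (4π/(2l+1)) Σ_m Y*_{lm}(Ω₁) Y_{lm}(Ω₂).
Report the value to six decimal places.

Summing Y*_{l m}(θ₁,φ₁)·Y_{l m}(θ₂,φ₂) over m ∈ [−8, 8]; prefactor 4π/(2·8+1) = 0.739198:
  m=-8: (0.000000, 0.000000) × (0.043058, -0.003073) = (0.000000, -0.000000)  (running Σ = (0.000000, -0.000000))
  m=-7: (-0.000000, 0.000002) × (0.159714, -0.009971) = (0.000000, 0.000000)  (running Σ = (0.000000, 0.000000))
  m=-6: (-0.000036, -0.000002) × (0.347051, -0.018566) = (-0.000013, 0.000000)  (running Σ = (-0.000013, 0.000000))
  m=-5: (0.000017, -0.000480) × (0.460696, -0.020531) = (-0.000002, -0.000221)  (running Σ = (-0.000015, -0.000221))
  m=-4: (0.004726, 0.000131) × (0.280142, -0.009986) = (0.001325, -0.000011)  (running Σ = (0.001310, -0.000231))
  m=-3: (-0.000715, 0.034472) × (-0.160944, 0.004302) = (-0.000033, -0.005551)  (running Σ = (0.001277, -0.005782))
  m=-2: (-0.177624, -0.002455) × (-0.377413, 0.006724) = (0.067054, -0.000268)  (running Σ = (0.068331, -0.006050))
  m=-1: (0.003967, -0.574008) × (-0.010914, 0.000097) = (0.000013, 0.006265)  (running Σ = (0.068344, 0.000215))
  m=0: (0.792640, -0.000000) × (0.369809, 0.000000) = (0.293126, 0.000000)  (running Σ = (0.361470, 0.000215))
  m=1: (-0.003967, -0.574008) × (0.010914, 0.000097) = (0.000013, -0.006265)  (running Σ = (0.361482, -0.006050))
  m=2: (-0.177624, 0.002455) × (-0.377413, -0.006724) = (0.067054, 0.000268)  (running Σ = (0.428537, -0.005782))
  m=3: (0.000715, 0.034472) × (0.160944, 0.004302) = (-0.000033, 0.005551)  (running Σ = (0.428503, -0.000231))
  m=4: (0.004726, -0.000131) × (0.280142, 0.009986) = (0.001325, 0.000011)  (running Σ = (0.429829, -0.000221))
  m=5: (-0.000017, -0.000480) × (-0.460696, -0.020531) = (-0.000002, 0.000221)  (running Σ = (0.429826, 0.000000))
  m=6: (-0.000036, 0.000002) × (0.347051, 0.018566) = (-0.000013, -0.000000)  (running Σ = (0.429814, 0.000000))
  m=7: (0.000000, 0.000002) × (-0.159714, -0.009971) = (0.000000, -0.000000)  (running Σ = (0.429814, -0.000000))
  m=8: (0.000000, -0.000000) × (0.043058, 0.003073) = (0.000000, 0.000000)  (running Σ = (0.429814, -0.000000))
Total Σ_m = (0.429814, -0.000000). Multiply by 0.739198: (0.317718, -0.000000). P_8(cos γ) = 0.317718

0.317718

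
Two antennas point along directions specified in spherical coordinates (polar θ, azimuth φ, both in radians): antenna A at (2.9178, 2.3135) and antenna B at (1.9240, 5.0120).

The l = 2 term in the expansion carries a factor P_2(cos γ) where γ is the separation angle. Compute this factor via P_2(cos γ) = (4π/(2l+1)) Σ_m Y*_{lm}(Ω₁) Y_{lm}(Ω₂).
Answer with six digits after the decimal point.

-0.466627

Term-by-term m-sum for l=2 (normalisation 4π/5 = 2.513274):
  [-2]  conj(Y_{2,-2})(Ω₁) = -0.001623-0.018956i ; Y_{2,-2}(Ω₂) = -0.280810+0.191792i ; Δ = +0.004091+0.005012i
  [-1]  conj(Y_{2,-1})(Ω₁) = +0.113058-0.123149i ; Y_{2,-1}(Ω₂) = -0.074003-0.239563i ; Δ = -0.037869-0.017971i
  [+0]  conj(Y_{2,0})(Ω₁) = +0.584182-0.000000i ; Y_{2,0}(Ω₂) = -0.202181+0.000000i ; Δ = -0.118111+0.000000i
  [+1]  conj(Y_{2,1})(Ω₁) = -0.113058-0.123149i ; Y_{2,1}(Ω₂) = +0.074003-0.239563i ; Δ = -0.037869+0.017971i
  [+2]  conj(Y_{2,2})(Ω₁) = -0.001623+0.018956i ; Y_{2,2}(Ω₂) = -0.280810-0.191792i ; Δ = +0.004091-0.005012i
Total Σ_m = -0.185665-0.000000i. Multiply by 2.513274: -0.466627-0.000000i. P_2(cos γ) = -0.466627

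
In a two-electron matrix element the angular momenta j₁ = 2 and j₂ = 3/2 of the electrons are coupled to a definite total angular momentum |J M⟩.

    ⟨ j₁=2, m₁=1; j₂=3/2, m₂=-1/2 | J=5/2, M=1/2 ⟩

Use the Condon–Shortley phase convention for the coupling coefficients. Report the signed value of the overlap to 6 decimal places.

j₁+j₂−J=1  J+j₁−j₂=3  J−j₁+j₂=2  j₁+j₂+J+1=7
(j₁±m₁, j₂±m₂, J±M) = (3,1,1,2,3,2)
P² = 72/35
sum k=0..1:
  [0] +1/2 = 1/2
  [1] −1/12 = -1/12
S = 5/12
C² = P²·S² = 5/14 ; C = +0.597614

+0.597614  (= +√(5/14))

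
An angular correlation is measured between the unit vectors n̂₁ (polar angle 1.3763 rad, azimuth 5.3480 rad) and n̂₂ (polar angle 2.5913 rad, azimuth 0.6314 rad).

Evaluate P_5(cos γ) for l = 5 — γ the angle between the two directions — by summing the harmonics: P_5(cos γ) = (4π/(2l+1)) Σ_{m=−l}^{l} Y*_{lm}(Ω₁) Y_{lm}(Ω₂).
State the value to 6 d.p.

Summing Y*_{l m}(θ₁,φ₁)·Y_{l m}(θ₂,φ₂) over m ∈ [−5, 5]; prefactor 4π/(2·5+1) = 1.142397:
  term(m=-5) = +0.000161-0.007658i   from Y*(Ω₁)=-0.015384+0.421715i, Y(Ω₂)=-0.018148+0.000280i
  term(m=-4) = -0.024590-0.000414i   from Y*(Ω₁)=-0.217084+0.148244i, Y(Ω₂)=+0.076360+0.054053i
  term(m=-3) = +0.000751-0.059427i   from Y*(Ω₁)=+0.204764+0.071521i, Y(Ω₂)=-0.087080-0.259808i
  term(m=-2) = -0.130464-0.001099i   from Y*(Ω₁)=+0.082626+0.267512i, Y(Ω₂)=-0.141265+0.444063i
  term(m=-1) = +0.000215-0.050993i   from Y*(Ω₁)=+0.094461-0.128041i, Y(Ω₂)=+0.258692-0.189171i
  term(m=+0) = +0.073146+0.000000i   from Y*(Ω₁)=+0.281933-0.000000i, Y(Ω₂)=+0.259446+0.000000i
  term(m=+1) = +0.000215+0.050993i   from Y*(Ω₁)=-0.094461-0.128041i, Y(Ω₂)=-0.258692-0.189171i
  term(m=+2) = -0.130464+0.001099i   from Y*(Ω₁)=+0.082626-0.267512i, Y(Ω₂)=-0.141265-0.444063i
  term(m=+3) = +0.000751+0.059427i   from Y*(Ω₁)=-0.204764+0.071521i, Y(Ω₂)=+0.087080-0.259808i
  term(m=+4) = -0.024590+0.000414i   from Y*(Ω₁)=-0.217084-0.148244i, Y(Ω₂)=+0.076360-0.054053i
  term(m=+5) = +0.000161+0.007658i   from Y*(Ω₁)=+0.015384+0.421715i, Y(Ω₂)=+0.018148+0.000280i
Σ over m = -0.234708-0.000000i; ×(4π/11) → -0.268129-0.000000i. Real part: -0.268129

-0.268129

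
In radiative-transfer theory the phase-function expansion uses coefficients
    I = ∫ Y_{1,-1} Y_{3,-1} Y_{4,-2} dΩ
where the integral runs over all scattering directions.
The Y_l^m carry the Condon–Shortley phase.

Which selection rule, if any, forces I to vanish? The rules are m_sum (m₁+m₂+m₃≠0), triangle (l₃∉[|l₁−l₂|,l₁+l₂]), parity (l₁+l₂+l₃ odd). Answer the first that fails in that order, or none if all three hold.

Σmᵢ = -4  ✗
l₃∈[|l₁−l₂|,l₁+l₂]=[2,4], have l₃=4
Σlᵢ = 8 ⇒ even

m_sum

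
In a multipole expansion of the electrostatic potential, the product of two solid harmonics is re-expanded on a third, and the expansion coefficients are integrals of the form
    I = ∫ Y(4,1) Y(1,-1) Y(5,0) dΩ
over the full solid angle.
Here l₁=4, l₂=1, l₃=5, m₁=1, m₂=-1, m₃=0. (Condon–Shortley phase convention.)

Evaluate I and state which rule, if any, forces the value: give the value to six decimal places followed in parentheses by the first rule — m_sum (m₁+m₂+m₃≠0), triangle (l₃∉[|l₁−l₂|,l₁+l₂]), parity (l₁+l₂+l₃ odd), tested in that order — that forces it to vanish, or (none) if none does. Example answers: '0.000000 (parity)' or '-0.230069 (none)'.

m-sum 0 ✓  L=10 even ✓  3≤5≤5 ✓
Π(2lᵢ+1) = 9×3×11 = 297
triangle coeff Δ(4,1,5) = 1/495
Σ_t [0,0]: t=0:+1/576 = 1/576
(3j)²=5/99 [(4 1 5; 0 0 0)], sign=-1
Σ_t [0,0]: t=0:+1/1440 = 1/1440
(3j)²=2/99 [(4 1 5; 1 -1 0)], sign=-1
⇒ 4πI² = 10/33
I = (+1)√(10/33/(4π)) = 0.15528807
No selection rule forces the value: the integral is nonzero (none).

0.155288 (none)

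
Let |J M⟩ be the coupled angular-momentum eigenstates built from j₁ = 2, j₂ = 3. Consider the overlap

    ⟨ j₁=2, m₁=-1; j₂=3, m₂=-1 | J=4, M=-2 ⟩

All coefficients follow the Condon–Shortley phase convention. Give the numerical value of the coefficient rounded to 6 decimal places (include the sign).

-0.188982  (= −√(1/28))

√[9·1!3!5!/10! · 1!3!2!4!2!6!] = √(5184/7)
  +(−1)^0/∏(0,1,3,2,0,3)! = 1/72  (running 1/72)
  +(−1)^1/∏(1,0,2,1,1,4)! = -1/48  (running -1/144)
⟨..|..⟩ = √(5184/7)·(-1/144) = -0.188982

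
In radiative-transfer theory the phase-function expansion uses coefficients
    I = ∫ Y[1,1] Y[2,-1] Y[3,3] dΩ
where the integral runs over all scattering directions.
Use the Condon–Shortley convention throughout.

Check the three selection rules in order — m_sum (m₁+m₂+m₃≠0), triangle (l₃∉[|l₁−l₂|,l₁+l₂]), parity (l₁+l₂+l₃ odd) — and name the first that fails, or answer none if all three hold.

Σmᵢ = 3  ✗
l₃∈[|l₁−l₂|,l₁+l₂]=[1,3], have l₃=3
Σlᵢ = 6 ⇒ even

m_sum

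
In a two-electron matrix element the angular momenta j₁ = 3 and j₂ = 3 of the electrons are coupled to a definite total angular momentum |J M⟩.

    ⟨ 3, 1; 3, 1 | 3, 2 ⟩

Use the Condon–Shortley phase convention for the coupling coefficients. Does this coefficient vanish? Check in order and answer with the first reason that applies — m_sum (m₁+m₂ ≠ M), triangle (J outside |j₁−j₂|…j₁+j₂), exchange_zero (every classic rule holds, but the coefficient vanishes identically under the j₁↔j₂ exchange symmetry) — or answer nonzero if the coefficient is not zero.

m-sum: m₁+m₂ = 1+1 = 2, M = 2  ✓
triangle: |j₁−j₂| = 0 ≤ J = 3 ≤ j₁+j₂ = 6  ✓
exchange: j₁=j₂ and m₁=m₂, and (−1)^(j₁+j₂−J) = (−1)^3 = −1 forces ⟨j₁m₁;j₂m₂|JM⟩ = −⟨j₂m₂;j₁m₁|JM⟩ = −⟨j₁m₁;j₂m₂|JM⟩ ⇒ the coefficient vanishes identically
Racah sum check: Σ_k collapses to 0 ⇒ CG = 0

exchange_zero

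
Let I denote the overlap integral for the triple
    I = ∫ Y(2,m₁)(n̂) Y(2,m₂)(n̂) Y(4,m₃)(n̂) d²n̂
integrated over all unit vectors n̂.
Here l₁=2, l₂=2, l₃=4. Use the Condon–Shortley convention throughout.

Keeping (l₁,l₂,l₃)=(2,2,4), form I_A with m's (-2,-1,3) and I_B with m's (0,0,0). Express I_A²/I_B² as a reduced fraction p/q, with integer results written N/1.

35/36

Shared (l₁,l₂,l₃)=(2,2,4): N and (l;000)² cancel in I_A²/I_B².
A: Δ = 0!·4!·4!/9! = 1/630; Racah Σ t=0..0: t=0:+1/144 = 1/144; ⇒ 3j(2 2 4; -2 -1 3)² = 1/18, sgn -1
B: Δ = 0!·4!·4!/9! = 1/630; Racah Σ t=0..0: t=0:+1/16 = 1/16; ⇒ 3j(2 2 4; 0 0 0)² = 2/35, sgn +1
I_A²/I_B² = (1/18)/(2/35) = 35/36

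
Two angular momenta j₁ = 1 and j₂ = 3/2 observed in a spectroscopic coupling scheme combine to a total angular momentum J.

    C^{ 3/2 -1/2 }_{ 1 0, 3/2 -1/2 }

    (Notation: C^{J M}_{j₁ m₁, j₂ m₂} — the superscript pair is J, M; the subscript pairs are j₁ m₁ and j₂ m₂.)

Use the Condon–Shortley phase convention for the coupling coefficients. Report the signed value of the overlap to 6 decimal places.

triangle: 1!*1!*2!/5! = 2/120
(j±m)!: 1!*1!*1!*2!*1!*2! = 4
prefactor² = (2J+1)*Δ*N² = 4/15
  k=0: +1/(0!*1!*1!*1!*0!*1!) = 1
  k=1: −1/(1!*0!*0!*0!*1!*2!) = -1/2
Σ = 1/2  ⇒  CG² = 4/15*(1/2)² = 1/15
CG = +√(1/15) = +0.258199

+√(1/15) ≈ +0.258199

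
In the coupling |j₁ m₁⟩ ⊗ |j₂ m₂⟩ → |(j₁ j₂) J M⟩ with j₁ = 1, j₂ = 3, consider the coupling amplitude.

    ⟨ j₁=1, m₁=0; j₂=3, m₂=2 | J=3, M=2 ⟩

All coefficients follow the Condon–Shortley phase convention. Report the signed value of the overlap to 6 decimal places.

j₁+j₂−J=1  J+j₁−j₂=1  J−j₁+j₂=5  j₁+j₂+J+1=8
(j₁±m₁, j₂±m₂, J±M) = (1,1,5,1,5,1)
P² = 300
sum k=0..1:
  [0] +1/120 = 1/120
  [1] −1/24 = -1/24
S = -1/30
C² = P²·S² = 1/3 ; C = -0.577350

-0.577350  (= −√(1/3))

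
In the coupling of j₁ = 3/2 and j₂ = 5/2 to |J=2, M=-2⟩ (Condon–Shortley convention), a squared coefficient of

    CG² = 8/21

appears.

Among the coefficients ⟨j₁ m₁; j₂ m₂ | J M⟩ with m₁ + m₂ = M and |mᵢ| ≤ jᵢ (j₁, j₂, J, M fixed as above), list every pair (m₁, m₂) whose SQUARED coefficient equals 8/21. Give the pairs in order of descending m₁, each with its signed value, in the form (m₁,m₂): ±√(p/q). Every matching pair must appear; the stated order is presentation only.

(-1/2,-3/2): −√(8/21)

Admissible pairs with m₁+m₂ = M = -2: (-3/2,-1/2), (-1/2,-3/2), (1/2,-5/2)
  (m₁,m₂)=(1/2,-5/2): CG² = 10/21, CG = +√(10/21)
  (m₁,m₂)=(-1/2,-3/2): CG² = 8/21, CG = −√(8/21)   ← matches the target
  (m₁,m₂)=(-3/2,-1/2): CG² = 1/7, CG = +√(1/7)
Pairs with CG² = 8/21: (-1/2,-3/2): −√(8/21)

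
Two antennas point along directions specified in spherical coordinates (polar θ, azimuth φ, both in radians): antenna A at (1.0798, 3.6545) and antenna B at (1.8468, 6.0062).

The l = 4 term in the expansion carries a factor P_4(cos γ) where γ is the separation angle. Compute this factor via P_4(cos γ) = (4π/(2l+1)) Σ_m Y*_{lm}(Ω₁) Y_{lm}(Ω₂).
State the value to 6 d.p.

Term-by-term m-sum for l=4 (normalisation 4π/9 = 1.396263):
  m=-4: Y*=(-0.123788, 0.237292)  Y=(0.169335, 0.339342)  product (-0.101485, -0.001825)
  m=-3: Y*=(-0.012980, -0.404536)  Y=(-0.204823, -0.224390)  product (-0.088115, 0.085771)
  m=-2: Y*=(0.075014, 0.123740)  Y=(-0.126457, -0.078224)  product (0.000193, -0.021516)
  m=-1: Y*=(0.247462, 0.139366)  Y=(0.295920, 0.084128)  product (0.061504, 0.062060)
  m=+0: Y*=(-0.205185, -0.000000)  Y=(0.102097, 0.000000)  product (-0.020949, -0.000000)
  m=+1: Y*=(-0.247462, 0.139366)  Y=(-0.295920, 0.084128)  product (0.061504, -0.062060)
  m=+2: Y*=(0.075014, -0.123740)  Y=(-0.126457, 0.078224)  product (0.000193, 0.021516)
  m=+3: Y*=(0.012980, -0.404536)  Y=(0.204823, -0.224390)  product (-0.088115, -0.085771)
  m=+4: Y*=(-0.123788, -0.237292)  Y=(0.169335, -0.339342)  product (-0.101485, 0.001825)
Total Σ_m = (-0.276754, 0.000000). Multiply by 1.396263: (-0.386421, 0.000000). P_4(cos γ) = -0.386421

-0.386421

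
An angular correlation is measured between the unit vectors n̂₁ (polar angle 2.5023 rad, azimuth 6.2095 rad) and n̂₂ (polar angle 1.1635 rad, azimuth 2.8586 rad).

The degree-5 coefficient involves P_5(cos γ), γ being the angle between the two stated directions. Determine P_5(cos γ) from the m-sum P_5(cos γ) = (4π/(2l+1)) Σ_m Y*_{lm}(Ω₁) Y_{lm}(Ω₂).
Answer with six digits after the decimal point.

0.272254

Term-by-term m-sum for l=5 (normalisation 4π/11 = 1.142397):
  [-5]  conj(Y_{5,-5})(Ω₁) = (0.032734, -0.012637) ; Y_{5,-5}(Ω₂) = (-0.047013, -0.299242) ; Δ = (-0.005320, -0.009201)
  [-4]  conj(Y_{5,-4})(Ω₁) = (-0.142813, 0.043356) ; Y_{5,-4}(Ω₂) = (0.175582, 0.374099) ; Δ = (-0.041295, -0.045814)
  [-3]  conj(Y_{5,-3})(Ω₁) = (0.343815, -0.077265) ; Y_{5,-3}(Ω₂) = (-0.072949, -0.082869) ; Δ = (-0.031484, -0.022855)
  [-2]  conj(Y_{5,-2})(Ω₁) = (-0.446380, 0.066264) ; Y_{5,-2}(Ω₂) = (-0.252842, -0.160635) ; Δ = (0.123508, 0.054950)
  [-1]  conj(Y_{5,-1})(Ω₁) = (0.132240, -0.009762) ; Y_{5,-1}(Ω₂) = (0.191953, 0.055820) ; Δ = (0.025929, 0.005508)
  [+0]  conj(Y_{5,0})(Ω₁) = (0.370843, -0.000000) ; Y_{5,0}(Ω₂) = (0.257905, 0.000000) ; Δ = (0.095642, 0.000000)
  [+1]  conj(Y_{5,1})(Ω₁) = (-0.132240, -0.009762) ; Y_{5,1}(Ω₂) = (-0.191953, 0.055820) ; Δ = (0.025929, -0.005508)
  [+2]  conj(Y_{5,2})(Ω₁) = (-0.446380, -0.066264) ; Y_{5,2}(Ω₂) = (-0.252842, 0.160635) ; Δ = (0.123508, -0.054950)
  [+3]  conj(Y_{5,3})(Ω₁) = (-0.343815, -0.077265) ; Y_{5,3}(Ω₂) = (0.072949, -0.082869) ; Δ = (-0.031484, 0.022855)
  [+4]  conj(Y_{5,4})(Ω₁) = (-0.142813, -0.043356) ; Y_{5,4}(Ω₂) = (0.175582, -0.374099) ; Δ = (-0.041295, 0.045814)
  [+5]  conj(Y_{5,5})(Ω₁) = (-0.032734, -0.012637) ; Y_{5,5}(Ω₂) = (0.047013, -0.299242) ; Δ = (-0.005320, 0.009201)
Total Σ_m = (0.238318, 0.000000). Multiply by 1.142397: (0.272254, 0.000000). P_5(cos γ) = 0.272254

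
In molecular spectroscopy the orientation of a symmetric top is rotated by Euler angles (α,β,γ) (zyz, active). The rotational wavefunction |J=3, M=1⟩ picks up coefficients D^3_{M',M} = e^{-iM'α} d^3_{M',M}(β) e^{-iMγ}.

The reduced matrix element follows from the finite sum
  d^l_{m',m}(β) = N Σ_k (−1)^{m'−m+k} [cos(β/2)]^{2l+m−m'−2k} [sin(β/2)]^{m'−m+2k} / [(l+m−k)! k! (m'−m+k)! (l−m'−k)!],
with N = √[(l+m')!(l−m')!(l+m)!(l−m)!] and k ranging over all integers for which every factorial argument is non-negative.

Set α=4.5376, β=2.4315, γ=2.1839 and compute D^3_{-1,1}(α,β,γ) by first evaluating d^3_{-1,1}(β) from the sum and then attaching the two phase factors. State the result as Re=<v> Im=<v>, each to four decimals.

Re=-0.0066 Im=0.0066

D^3_{-1,1}(4.5376,2.4315,2.1839) = e^{-i·-1·4.5376}·d^3_{-1,1}(2.4315)·e^{-i·1·2.1839}. Compute d first:
With c≡cos(β/2)=0.347634 and s≡sin(β/2)=0.937630, N=[2·24·24·2]^{1/2}=48.000000
k∈{2,3,4} keeps every argument non-negative
  k=2: (−1)^0·48.0000/(8)·0.3476^4·0.9376^2 = +0.077038
  k=3: (−1)^1·48.0000/(6)·0.3476^2·0.9376^4 = -0.747241
  k=4: (−1)^2·48.0000/(48)·0.3476^0·0.9376^6 = +0.679501
d^3_{-1,1}(2.4315) = +0.077038 -0.747241 +0.679501 = +0.009298
Phases: e^{-i·(-1)·4.5376}=-0.173900-0.984763i, e^{-i·(1)·2.1839}=-0.575409-0.817866i ⇒ D=-0.006558+0.006591i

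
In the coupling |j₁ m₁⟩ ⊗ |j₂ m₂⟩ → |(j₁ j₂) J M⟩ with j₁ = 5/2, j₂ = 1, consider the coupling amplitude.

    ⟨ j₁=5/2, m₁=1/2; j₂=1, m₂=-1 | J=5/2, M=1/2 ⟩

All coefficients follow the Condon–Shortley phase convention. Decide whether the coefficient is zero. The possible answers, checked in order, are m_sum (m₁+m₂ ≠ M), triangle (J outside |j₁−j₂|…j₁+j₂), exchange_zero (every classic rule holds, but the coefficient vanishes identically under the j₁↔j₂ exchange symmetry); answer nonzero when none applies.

m-sum: m₁+m₂ = 1/2+(-1) = -1/2, M = 1/2  ✗ ⇒ coefficient is 0

m_sum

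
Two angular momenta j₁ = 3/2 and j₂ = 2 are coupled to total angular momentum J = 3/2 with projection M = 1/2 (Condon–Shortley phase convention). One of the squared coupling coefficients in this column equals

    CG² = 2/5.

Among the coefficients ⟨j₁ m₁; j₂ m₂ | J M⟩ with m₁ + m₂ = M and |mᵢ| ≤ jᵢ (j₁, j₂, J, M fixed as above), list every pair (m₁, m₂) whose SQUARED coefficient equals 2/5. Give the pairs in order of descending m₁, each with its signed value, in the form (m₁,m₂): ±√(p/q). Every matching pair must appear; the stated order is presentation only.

Admissible pairs with m₁+m₂ = M = 1/2: (-3/2,2), (-1/2,1), (1/2,0), (3/2,-1)
  (m₁,m₂)=(3/2,-1): CG² = 2/5, CG = +√(2/5)   ← matches the target
  (m₁,m₂)=(1/2,0): CG² = 1/5, CG = −√(1/5)
  (m₁,m₂)=(-1/2,1): CG² = 0/1, CG = 0
  (m₁,m₂)=(-3/2,2): CG² = 2/5, CG = +√(2/5)   ← matches the target
Pairs with CG² = 2/5: (3/2,-1): +√(2/5); (-3/2,2): +√(2/5)

(3/2,-1): +√(2/5); (-3/2,2): +√(2/5)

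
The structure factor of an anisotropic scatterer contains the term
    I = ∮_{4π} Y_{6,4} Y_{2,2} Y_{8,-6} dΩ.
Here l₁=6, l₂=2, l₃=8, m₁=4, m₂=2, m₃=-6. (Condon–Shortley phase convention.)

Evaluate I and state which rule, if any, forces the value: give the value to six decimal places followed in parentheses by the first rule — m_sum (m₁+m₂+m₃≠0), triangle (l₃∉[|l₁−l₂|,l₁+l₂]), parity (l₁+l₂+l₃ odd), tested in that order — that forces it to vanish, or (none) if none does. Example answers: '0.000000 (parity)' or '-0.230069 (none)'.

Checks pass: Σm=0; 16 even; l₃=8∈[4,8].
(2·6+1)(2·2+1)(2·8+1) = 1105
Δ: 0! 12! 4! / 17! → 1/30940
sum: t=0:+1/2073600 = 1/2073600
3j²(6 2 8; 0 0 0) = Δ·Π!·Σ² = 28/1105  (sign +1)
sum: t=0:+1/174182400 = 1/174182400
3j²(6 2 8; 4 2 -6) = Δ·Π!·Σ² = 11/340  (sign +1)
combine: 4πI² = 1105·28/1105·11/340 = 77/85
take √, sign +1: I = 0.26849176
No selection rule forces the value: the integral is nonzero (none).

0.268492 (none)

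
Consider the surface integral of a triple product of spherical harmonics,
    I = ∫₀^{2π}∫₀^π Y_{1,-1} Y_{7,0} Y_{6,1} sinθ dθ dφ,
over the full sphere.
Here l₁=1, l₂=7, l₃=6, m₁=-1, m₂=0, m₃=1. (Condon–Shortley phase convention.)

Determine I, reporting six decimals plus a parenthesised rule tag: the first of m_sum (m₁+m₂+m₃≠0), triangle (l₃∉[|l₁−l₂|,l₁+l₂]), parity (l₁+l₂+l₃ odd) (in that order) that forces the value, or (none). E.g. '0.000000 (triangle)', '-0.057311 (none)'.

0.160342 (none)

m-sum 0 ✓  L=14 even ✓  6≤6≤8 ✓
Π(2lᵢ+1) = 3×15×13 = 585
triangle coeff Δ(1,7,6) = 1/1365
Σ_t [1,1]: t=1:−1/518400 = -1/518400
(3j)²=7/195 [(1 7 6; 0 0 0)], sign=-1
Σ_t [2,2]: t=2:+1/1209600 = 1/1209600
(3j)²=1/65 [(1 7 6; -1 0 1)], sign=-1
⇒ 4πI² = 21/65
I = (+1)√(21/65/(4π)) = 0.16034227
No selection rule forces the value: the integral is nonzero (none).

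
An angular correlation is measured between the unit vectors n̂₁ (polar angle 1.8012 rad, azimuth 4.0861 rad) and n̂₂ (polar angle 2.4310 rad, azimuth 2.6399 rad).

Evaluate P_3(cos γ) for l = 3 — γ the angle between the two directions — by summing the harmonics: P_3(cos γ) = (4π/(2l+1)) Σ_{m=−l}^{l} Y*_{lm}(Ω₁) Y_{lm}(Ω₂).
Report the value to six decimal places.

Expand P_3 via completeness: Σ_{m} conj(Y_{3,m}) at Ω₁ times Y_{3,m} at Ω₂ —
  m=-3: (0.366888, -0.116744) × (-0.007604, -0.115542) = (-0.016279, -0.041503)  (running Σ = (-0.016279, -0.041503))
  m=-2: (0.069214, -0.210113) × (-0.177138, -0.277940) = (-0.070659, 0.017982)  (running Σ = (-0.086938, -0.023522))
  m=-1: (0.136332, 0.188449) × (-0.346114, -0.189844) = (-0.011411, -0.091107)  (running Σ = (-0.098349, -0.114628))
  m=0: (0.233444, -0.000000) × (0.036027, 0.000000) = (0.008410, 0.000000)  (running Σ = (-0.089938, -0.114628))
  m=1: (-0.136332, 0.188449) × (0.346114, -0.189844) = (-0.011411, 0.091107)  (running Σ = (-0.101349, -0.023522))
  m=2: (0.069214, 0.210113) × (-0.177138, 0.277940) = (-0.070659, -0.017982)  (running Σ = (-0.172008, -0.041503))
  m=3: (-0.366888, -0.116744) × (0.007604, -0.115542) = (-0.016279, 0.041503)  (running Σ = (-0.188287, -0.000000))
Σ over m = (-0.188287, -0.000000); ×(4π/7) → (-0.338012, -0.000000). Real part: -0.338012

-0.338012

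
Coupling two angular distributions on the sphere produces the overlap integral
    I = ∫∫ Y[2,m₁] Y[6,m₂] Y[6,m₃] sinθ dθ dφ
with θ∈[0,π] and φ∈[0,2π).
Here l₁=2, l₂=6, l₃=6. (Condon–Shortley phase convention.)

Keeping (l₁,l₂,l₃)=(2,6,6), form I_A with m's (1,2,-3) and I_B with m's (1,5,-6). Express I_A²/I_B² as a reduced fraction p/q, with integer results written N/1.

l's match ⇒ only the (l;m) 3-j factors differ between A and B.
A: triangle coeff Δ(2,6,6) = 1/90090; Σ_t [0,1]: t=0:+1/161280 t=1:−1/60480 = -1/96768; (3j)²=15/1001 [(2 6 6; 1 2 -3)], sign=+1
B: triangle coeff Δ(2,6,6) = 1/90090; Σ_t [1,1]: t=1:−1/7257600 = -1/7257600; (3j)²=11/455 [(2 6 6; 1 5 -6)], sign=-1
I_A²/I_B² = (15/1001)/(11/455) = 75/121

75/121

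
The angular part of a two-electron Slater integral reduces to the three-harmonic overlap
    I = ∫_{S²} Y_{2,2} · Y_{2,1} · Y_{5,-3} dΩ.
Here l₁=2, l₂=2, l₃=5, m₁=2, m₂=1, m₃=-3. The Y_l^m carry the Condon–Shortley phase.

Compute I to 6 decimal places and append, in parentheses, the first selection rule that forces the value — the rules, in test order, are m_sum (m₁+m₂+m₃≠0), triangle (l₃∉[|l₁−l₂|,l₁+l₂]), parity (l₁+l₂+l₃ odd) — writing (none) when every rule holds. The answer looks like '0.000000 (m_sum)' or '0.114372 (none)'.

l₃=5 ∉ [0,4] — triangle fails ⇒ I = 0

0.000000 (triangle)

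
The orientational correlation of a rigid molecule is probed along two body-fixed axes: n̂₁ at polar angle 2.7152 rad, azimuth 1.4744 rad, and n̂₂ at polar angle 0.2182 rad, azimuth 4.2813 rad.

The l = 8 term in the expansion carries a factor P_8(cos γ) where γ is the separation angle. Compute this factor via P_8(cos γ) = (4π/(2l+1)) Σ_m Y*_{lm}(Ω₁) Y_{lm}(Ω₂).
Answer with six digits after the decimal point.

Term-by-term m-sum for l=8 (normalisation 4π/17 = 0.739198):
  term(m=-8) = (-0.000000, 0.000000)   from Y*(Ω₁)=(0.000316, -0.000308), Y(Ω₂)=(-0.000002, -0.000001)
  term(m=-7) = (-0.000000, 0.000000)   from Y*(Ω₁)=(0.002428, 0.003034), Y(Ω₂)=(0.000006, 0.000044)
  term(m=-6) = (-0.000005, 0.000010)   from Y*(Ω₁)=(-0.018038, 0.011776), Y(Ω₂)=(0.000438, -0.000271)
  term(m=-5) = (-0.000037, 0.000358)   from Y*(Ω₁)=(-0.039180, -0.074895), Y(Ω₂)=(-0.003555, -0.002353)
  term(m=-4) = (0.001438, 0.006086)   from Y*(Ω₁)=(0.221149, -0.089765), Y(Ω₂)=(-0.004007, 0.025892)
  term(m=-3) = (0.029408, 0.046214)   from Y*(Ω₁)=(0.132307, 0.444685), Y(Ω₂)=(0.113550, -0.032348)
  term(m=-2) = (0.152126, 0.120370)   from Y*(Ω₁)=(-0.516976, 0.100923), Y(Ω₂)=(-0.239674, -0.279624)
  term(m=-1) = (0.066655, 0.023181)   from Y*(Ω₁)=(-0.009997, -0.103384), Y(Ω₂)=(-0.283913, 0.617283)
  term(m=+0) = (-0.167164, -0.000000)   from Y*(Ω₁)=(-0.465474, -0.000000), Y(Ω₂)=(0.359126, 0.000000)
  term(m=+1) = (0.066655, -0.023181)   from Y*(Ω₁)=(0.009997, -0.103384), Y(Ω₂)=(0.283913, 0.617283)
  term(m=+2) = (0.152126, -0.120370)   from Y*(Ω₁)=(-0.516976, -0.100923), Y(Ω₂)=(-0.239674, 0.279624)
  term(m=+3) = (0.029408, -0.046214)   from Y*(Ω₁)=(-0.132307, 0.444685), Y(Ω₂)=(-0.113550, -0.032348)
  term(m=+4) = (0.001438, -0.006086)   from Y*(Ω₁)=(0.221149, 0.089765), Y(Ω₂)=(-0.004007, -0.025892)
  term(m=+5) = (-0.000037, -0.000358)   from Y*(Ω₁)=(0.039180, -0.074895), Y(Ω₂)=(0.003555, -0.002353)
  term(m=+6) = (-0.000005, -0.000010)   from Y*(Ω₁)=(-0.018038, -0.011776), Y(Ω₂)=(0.000438, 0.000271)
  term(m=+7) = (-0.000000, -0.000000)   from Y*(Ω₁)=(-0.002428, 0.003034), Y(Ω₂)=(-0.000006, 0.000044)
  term(m=+8) = (-0.000000, -0.000000)   from Y*(Ω₁)=(0.000316, 0.000308), Y(Ω₂)=(-0.000002, 0.000001)
Total Σ_m = (0.332007, -0.000000). Multiply by 0.739198: (0.245419, -0.000000). P_8(cos γ) = 0.245419

0.245419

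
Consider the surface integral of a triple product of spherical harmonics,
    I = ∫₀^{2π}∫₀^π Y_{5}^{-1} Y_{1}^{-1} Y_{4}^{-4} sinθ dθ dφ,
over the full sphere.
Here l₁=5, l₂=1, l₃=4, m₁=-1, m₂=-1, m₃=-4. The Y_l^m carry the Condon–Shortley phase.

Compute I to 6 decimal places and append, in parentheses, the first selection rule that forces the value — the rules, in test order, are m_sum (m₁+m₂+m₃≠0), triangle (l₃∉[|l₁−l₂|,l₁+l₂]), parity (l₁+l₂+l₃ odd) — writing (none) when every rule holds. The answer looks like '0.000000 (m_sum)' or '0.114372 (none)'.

0.000000 (m_sum)

-1 − 1 − 4 = -6 ≠ 0: azimuthal integral kills it; I = 0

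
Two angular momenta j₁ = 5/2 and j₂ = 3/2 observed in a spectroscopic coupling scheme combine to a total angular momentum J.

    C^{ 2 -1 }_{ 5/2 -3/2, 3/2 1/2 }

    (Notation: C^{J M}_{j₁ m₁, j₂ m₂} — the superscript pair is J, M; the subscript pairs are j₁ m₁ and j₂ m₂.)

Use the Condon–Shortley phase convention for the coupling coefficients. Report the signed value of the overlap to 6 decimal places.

+√(1/42) = +0.154303

j₁+j₂−J=2  J+j₁−j₂=3  J−j₁+j₂=1  j₁+j₂+J+1=7
(j₁±m₁, j₂±m₂, J±M) = (1,4,2,1,1,3)
P² = 24/7
sum k=1..2:
  [1] −1/6 = -1/6
  [2] +1/4 = 1/4
S = 1/12
C² = P²·S² = 1/42 ; C = +0.154303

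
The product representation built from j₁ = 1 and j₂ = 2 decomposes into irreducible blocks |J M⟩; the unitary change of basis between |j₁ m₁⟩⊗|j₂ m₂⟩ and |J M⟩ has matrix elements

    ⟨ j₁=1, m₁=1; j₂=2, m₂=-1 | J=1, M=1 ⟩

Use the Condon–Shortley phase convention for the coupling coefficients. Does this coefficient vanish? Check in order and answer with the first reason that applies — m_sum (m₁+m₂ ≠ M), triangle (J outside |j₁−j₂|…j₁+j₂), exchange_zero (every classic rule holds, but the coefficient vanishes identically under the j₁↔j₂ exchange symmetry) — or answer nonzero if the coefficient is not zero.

m_sum

m-sum: m₁+m₂ = 1+(-1) = 0, M = 1  ✗ ⇒ coefficient is 0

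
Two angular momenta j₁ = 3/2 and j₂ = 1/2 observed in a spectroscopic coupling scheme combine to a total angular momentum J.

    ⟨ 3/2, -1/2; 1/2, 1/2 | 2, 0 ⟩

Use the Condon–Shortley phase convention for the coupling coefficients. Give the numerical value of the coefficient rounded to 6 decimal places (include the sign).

+0.707107  (= +√(1/2))

√[5·0!3!1!/5! · 1!2!1!0!2!2!] = √(2)
  +(−1)^0/∏(0,0,2,1,1,0)! = 1/2  (running 1/2)
⟨..|..⟩ = √(2)·(1/2) = +0.707107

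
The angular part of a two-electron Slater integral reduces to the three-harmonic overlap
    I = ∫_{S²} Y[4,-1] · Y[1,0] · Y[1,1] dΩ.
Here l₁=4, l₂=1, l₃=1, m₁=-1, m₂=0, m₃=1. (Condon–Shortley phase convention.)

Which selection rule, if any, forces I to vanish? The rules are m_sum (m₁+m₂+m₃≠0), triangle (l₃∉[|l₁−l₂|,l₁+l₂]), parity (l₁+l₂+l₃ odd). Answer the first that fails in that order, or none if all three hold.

m₁+m₂+m₃ = -1 + 0 + 1 = 0  ✓
triangle: need |l₁−l₂| ≤ l₃ ≤ l₁+l₂ = [3,5]; l₃=1 is outside  ✗
parity: l₁+l₂+l₃ = 6 is even

triangle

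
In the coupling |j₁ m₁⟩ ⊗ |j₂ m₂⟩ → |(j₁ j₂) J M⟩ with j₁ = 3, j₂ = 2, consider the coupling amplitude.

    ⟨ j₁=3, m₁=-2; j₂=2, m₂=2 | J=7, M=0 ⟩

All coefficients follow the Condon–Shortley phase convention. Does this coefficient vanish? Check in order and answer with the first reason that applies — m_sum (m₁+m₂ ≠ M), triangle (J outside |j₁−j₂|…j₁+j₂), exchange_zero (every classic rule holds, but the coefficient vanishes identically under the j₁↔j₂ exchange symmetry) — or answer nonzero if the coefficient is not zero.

triangle

m-sum: m₁+m₂ = -2+2 = 0, M = 0  ✓
triangle: need |j₁−j₂| ≤ J ≤ j₁+j₂, i.e. J ∈ [1, 5]; J = 7 is outside ✗ ⇒ coefficient is 0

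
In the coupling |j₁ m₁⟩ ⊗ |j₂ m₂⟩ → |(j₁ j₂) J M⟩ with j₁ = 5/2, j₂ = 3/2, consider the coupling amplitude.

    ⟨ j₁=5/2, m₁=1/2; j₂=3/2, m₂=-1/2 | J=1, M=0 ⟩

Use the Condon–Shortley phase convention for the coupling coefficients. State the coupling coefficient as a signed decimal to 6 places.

√[3·3!2!0!/6! · 3!2!1!2!1!1!] = √(6/5)
  +(−1)^1/∏(1,2,1,0,1,0)! = -1/2  (running -1/2)
⟨..|..⟩ = √(6/5)·(-1/2) = -0.547723

-0.547723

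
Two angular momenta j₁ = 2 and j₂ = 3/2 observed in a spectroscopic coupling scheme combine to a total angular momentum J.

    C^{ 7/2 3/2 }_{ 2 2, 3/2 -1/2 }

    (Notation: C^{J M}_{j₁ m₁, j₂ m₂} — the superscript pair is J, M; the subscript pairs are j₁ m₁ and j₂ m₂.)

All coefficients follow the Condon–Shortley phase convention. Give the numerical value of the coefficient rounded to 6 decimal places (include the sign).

√[8·0!4!3!/8! · 4!0!1!2!5!2!] = √(2304/7)
  +(−1)^0/∏(0,0,0,1,4,2)! = 1/48  (running 1/48)
⟨..|..⟩ = √(2304/7)·(1/48) = +0.377964

+√(1/7) ≈ +0.377964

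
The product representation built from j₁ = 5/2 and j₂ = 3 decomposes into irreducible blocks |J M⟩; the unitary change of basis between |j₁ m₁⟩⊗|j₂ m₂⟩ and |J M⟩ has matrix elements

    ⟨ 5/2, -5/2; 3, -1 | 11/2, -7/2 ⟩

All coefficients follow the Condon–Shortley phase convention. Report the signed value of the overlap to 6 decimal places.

triangle: 0!×5!×6!/12! = 86400/479001600
(j±m)!: 0!×5!×2!×4!×2!×9! = 4180377600
prefactor² = (2J+1)×Δ×N² = 99532800/11
  k=0: +1/(0!×0!×5!×2!×0!×4!) = 1/5760
Σ = 1/5760  ⇒  CG² = 99532800/11×(1/5760)² = 3/11
CG = +√(3/11) = +0.522233

+√(3/11) ≈ +0.522233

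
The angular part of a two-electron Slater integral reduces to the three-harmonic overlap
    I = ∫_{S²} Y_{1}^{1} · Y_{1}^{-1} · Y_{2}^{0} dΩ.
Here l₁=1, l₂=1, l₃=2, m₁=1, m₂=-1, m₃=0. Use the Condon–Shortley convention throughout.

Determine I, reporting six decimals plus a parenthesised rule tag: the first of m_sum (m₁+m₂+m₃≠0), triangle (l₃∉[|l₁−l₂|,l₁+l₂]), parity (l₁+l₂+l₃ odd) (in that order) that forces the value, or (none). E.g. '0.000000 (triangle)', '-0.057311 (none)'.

0.126157 (none)

Checks pass: Σm=0; 4 even; l₃=2∈[0,2].
(2·1+1)(2·1+1)(2·2+1) = 45
Δ: 0! 2! 2! / 5! → 1/30
sum: t=0:+1/1 = 1/1
3j²(1 1 2; 0 0 0) = Δ·Π!·Σ² = 2/15  (sign +1)
sum: t=0:+1/4 = 1/4
3j²(1 1 2; 1 -1 0) = Δ·Π!·Σ² = 1/30  (sign +1)
combine: 4πI² = 45·2/15·1/30 = 1/5
take √, sign +1: I = 0.12615663
No selection rule forces the value: the integral is nonzero (none).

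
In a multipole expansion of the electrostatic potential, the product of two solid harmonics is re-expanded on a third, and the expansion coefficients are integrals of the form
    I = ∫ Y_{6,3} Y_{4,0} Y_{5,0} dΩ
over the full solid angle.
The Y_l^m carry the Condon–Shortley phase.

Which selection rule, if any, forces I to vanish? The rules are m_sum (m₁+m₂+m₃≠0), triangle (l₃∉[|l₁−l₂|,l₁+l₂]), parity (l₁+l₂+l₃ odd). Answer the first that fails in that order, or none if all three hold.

m₁+m₂+m₃ = 3 + 0 + 0 = 3  ✗
triangle: |6−4|=2 ≤ l₃=5 ≤ 6+4=10
parity: l₁+l₂+l₃ = 15 is odd

m_sum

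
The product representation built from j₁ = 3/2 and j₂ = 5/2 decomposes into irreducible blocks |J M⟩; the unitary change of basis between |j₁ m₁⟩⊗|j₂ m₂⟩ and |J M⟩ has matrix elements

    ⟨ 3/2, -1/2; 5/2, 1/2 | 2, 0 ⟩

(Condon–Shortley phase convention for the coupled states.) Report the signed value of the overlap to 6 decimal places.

√[5·2!1!3!/7! · 1!2!3!2!2!2!] = √(8/7)
  +(−1)^1/∏(1,1,1,2,0,1)! = -1/2  (running -1/2)
  +(−1)^2/∏(2,0,0,1,1,2)! = 1/4  (running -1/4)
⟨..|..⟩ = √(8/7)·(-1/4) = -0.267261

−√(1/14) ≈ -0.267261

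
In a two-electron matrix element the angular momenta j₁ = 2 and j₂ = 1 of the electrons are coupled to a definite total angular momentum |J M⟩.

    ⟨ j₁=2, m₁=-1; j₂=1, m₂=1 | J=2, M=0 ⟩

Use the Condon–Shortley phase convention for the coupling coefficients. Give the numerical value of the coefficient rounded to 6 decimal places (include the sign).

triangle: 1!·3!·1!/6! = 6/720
(j±m)!: 1!·3!·2!·0!·2!·2! = 48
prefactor² = (2J+1)·Δ·N² = 2
  k=1: −1/(1!·0!·2!·1!·1!·0!) = -1/2
Σ = -1/2  ⇒  CG² = 2·(-1/2)² = 1/2
CG = −√(1/2) = -0.707107

-0.707107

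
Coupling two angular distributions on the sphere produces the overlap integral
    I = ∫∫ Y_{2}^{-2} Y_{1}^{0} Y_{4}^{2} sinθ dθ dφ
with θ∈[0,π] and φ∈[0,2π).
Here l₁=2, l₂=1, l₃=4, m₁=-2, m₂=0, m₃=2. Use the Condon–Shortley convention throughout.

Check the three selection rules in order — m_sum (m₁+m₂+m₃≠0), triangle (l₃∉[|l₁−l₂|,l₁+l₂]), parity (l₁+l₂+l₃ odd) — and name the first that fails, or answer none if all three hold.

Σmᵢ = 0  ✓
l₃∈[|l₁−l₂|,l₁+l₂]=[1,3] required, l₃=4 fails  ✗
Σlᵢ = 7 ⇒ odd

triangle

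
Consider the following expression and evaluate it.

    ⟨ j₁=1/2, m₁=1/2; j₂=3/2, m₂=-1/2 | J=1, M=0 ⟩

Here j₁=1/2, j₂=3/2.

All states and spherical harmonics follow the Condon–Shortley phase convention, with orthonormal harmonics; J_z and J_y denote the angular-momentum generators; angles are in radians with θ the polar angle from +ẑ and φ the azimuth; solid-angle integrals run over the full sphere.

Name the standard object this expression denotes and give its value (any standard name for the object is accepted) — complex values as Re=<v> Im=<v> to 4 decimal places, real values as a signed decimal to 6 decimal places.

This is a Clebsch–Gordan (vector-coupling) coefficient.
j₁+j₂−J=1  J+j₁−j₂=0  J−j₁+j₂=2  j₁+j₂+J+1=4
(j₁±m₁, j₂±m₂, J±M) = (1,0,1,2,1,1)
P² = 1/2
sum k=0..0:
  [0] +1/1 = 1
S = 1
C² = P²·S² = 1/2 ; C = +0.707107

Clebsch–Gordan coefficient, +√(1/2) ≈ +0.707107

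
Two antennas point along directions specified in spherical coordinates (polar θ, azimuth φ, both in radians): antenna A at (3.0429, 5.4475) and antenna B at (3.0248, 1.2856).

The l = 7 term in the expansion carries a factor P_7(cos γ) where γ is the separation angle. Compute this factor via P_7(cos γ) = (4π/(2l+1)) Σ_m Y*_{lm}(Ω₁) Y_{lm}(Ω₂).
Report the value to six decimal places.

0.561824

Term-by-term m-sum for l=7 (normalisation 4π/15 = 0.837758):
  m=-7: (+0.000000+0.000000i) × (-0.000000-0.000000i) = -0.000000-0.000000i  (running Σ = -0.000000-0.000000i)
  m=-6: (-0.000001-0.000002i) × (-0.000001+0.000005i) = +0.000000-0.000000i  (running Σ = +0.000000-0.000000i)
  m=-5: (-0.000021+0.000035i) × (+0.000092-0.000013i) = -0.000000+0.000000i  (running Σ = -0.000000+0.000000i)
  m=-4: (+0.000666-0.000136i) × (-0.000550-0.001200i) = -0.000001-0.000001i  (running Σ = -0.000001-0.000001i)
  m=-3: (-0.006638-0.004886i) × (-0.010181+0.008844i) = +0.000111-0.000009i  (running Σ = +0.000110-0.000010i)
  m=-2: (+0.007028+0.069641i) × (+0.081050+0.051995i) = -0.003051+0.006010i  (running Σ = -0.002941+0.006000i)
  m=-1: (+0.252753-0.279543i) × (+0.122041-0.416253i) = -0.085514-0.139325i  (running Σ = -0.088456-0.133325i)
  m=0: (-0.948510-0.000000i) × (-0.893548+0.000000i) = +0.847539+0.000000i  (running Σ = +0.759083-0.133325i)
  m=1: (-0.252753-0.279543i) × (-0.122041-0.416253i) = -0.085514+0.139325i  (running Σ = +0.673569+0.006000i)
  m=2: (+0.007028-0.069641i) × (+0.081050-0.051995i) = -0.003051-0.006010i  (running Σ = +0.670518-0.000010i)
  m=3: (+0.006638-0.004886i) × (+0.010181+0.008844i) = +0.000111+0.000009i  (running Σ = +0.670628-0.000001i)
  m=4: (+0.000666+0.000136i) × (-0.000550+0.001200i) = -0.000001+0.000001i  (running Σ = +0.670628+0.000000i)
  m=5: (+0.000021+0.000035i) × (-0.000092-0.000013i) = -0.000000-0.000000i  (running Σ = +0.670628-0.000000i)
  m=6: (-0.000001+0.000002i) × (-0.000001-0.000005i) = +0.000000+0.000000i  (running Σ = +0.670628-0.000000i)
  m=7: (-0.000000+0.000000i) × (+0.000000-0.000000i) = -0.000000+0.000000i  (running Σ = +0.670628+0.000000i)
Total Σ_m = +0.670628+0.000000i. Multiply by 0.837758: +0.561824+0.000000i. P_7(cos γ) = 0.561824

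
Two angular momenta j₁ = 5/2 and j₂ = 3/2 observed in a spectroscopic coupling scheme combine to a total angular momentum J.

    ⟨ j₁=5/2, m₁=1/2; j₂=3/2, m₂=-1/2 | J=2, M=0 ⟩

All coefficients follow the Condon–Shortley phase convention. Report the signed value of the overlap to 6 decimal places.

-0.267261  (= −√(1/14))

j₁+j₂−J=2  J+j₁−j₂=3  J−j₁+j₂=1  j₁+j₂+J+1=7
(j₁±m₁, j₂±m₂, J±M) = (3,2,1,2,2,2)
P² = 8/7
sum k=0..1:
  [0] +1/4 = 1/4
  [1] −1/2 = -1/2
S = -1/4
C² = P²·S² = 1/14 ; C = -0.267261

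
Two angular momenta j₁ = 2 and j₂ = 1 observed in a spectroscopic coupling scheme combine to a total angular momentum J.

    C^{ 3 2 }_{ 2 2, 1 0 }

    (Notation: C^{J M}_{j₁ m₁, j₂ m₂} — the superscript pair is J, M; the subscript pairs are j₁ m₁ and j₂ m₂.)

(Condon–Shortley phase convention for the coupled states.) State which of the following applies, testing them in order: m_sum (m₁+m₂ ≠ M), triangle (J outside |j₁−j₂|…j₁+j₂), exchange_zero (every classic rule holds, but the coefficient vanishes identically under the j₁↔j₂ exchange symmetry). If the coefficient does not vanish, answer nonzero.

nonzero

m-sum: m₁+m₂ = 2+0 = 2, M = 2  ✓
triangle: |j₁−j₂| = 1 ≤ J = 3 ≤ j₁+j₂ = 3  ✓
exchange: j₁≠j₂ or m₁≠m₂ — the exchange symmetry imposes no constraint here
value check: CG = +√(1/3) = +0.577350 ≠ 0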